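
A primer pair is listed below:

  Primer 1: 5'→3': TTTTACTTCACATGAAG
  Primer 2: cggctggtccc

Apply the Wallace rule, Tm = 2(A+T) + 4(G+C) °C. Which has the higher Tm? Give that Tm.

Primer 1: A+T=12, G+C=5 → Tm = 2(12)+4(5) = 44°C
Primer 2: A+T=2, G+C=9 → Tm = 2(2)+4(9) = 40°C
44°C vs 40°C → primer 1 is higher.

Primer 1, 44°C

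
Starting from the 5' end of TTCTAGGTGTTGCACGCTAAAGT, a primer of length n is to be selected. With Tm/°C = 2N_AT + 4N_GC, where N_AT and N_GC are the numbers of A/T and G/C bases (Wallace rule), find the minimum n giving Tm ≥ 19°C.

First 6 bases: TTCTAG → Tm = 16°C (< 19°C)
First 7 bases: TTCTAGG → Tm = 20°C (≥ 19°C)
Each additional base adds 2°C (A/T) or 4°C (G/C), so Tm is non-decreasing in n; n = 7 is the first length to reach 19°C.

n = 7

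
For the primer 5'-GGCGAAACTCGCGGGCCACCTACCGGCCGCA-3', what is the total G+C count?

T=2, A=6, G=10, C=13
Total G or C: 10 + 13 = 23

23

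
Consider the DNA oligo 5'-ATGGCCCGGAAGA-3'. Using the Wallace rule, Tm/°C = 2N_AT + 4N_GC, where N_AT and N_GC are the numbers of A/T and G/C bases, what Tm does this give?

Scanning the sequence gives G=5, T=1, C=3, A=4.
AT pairs contribute 5, GC pairs contribute 8.
Tm = 2(5) + 4(8) = 10 + 32 = 42°C

42°C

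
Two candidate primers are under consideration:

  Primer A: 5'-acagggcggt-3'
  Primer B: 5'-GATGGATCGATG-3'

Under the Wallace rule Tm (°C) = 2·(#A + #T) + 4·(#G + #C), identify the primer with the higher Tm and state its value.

Primer B, 36°C

Primer A: A+T=3, G+C=7 → Tm = 2(3)+4(7) = 34°C
Primer B: A+T=6, G+C=6 → Tm = 2(6)+4(6) = 36°C
34°C vs 36°C → primer B is higher.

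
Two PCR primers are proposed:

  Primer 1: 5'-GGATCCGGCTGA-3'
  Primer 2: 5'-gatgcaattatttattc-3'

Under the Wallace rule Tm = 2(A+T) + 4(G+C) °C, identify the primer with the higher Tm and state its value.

Primer 2, 42°C

Primer 1: A+T=4, G+C=8 → Tm = 2(4)+4(8) = 40°C
Primer 2: A+T=13, G+C=4 → Tm = 2(13)+4(4) = 42°C
40°C vs 42°C → primer 2 is higher.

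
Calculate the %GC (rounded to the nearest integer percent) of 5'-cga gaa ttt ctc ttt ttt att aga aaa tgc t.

Counting bases: G=4, A=9, T=14, C=4
G+C = 4 + 4 = 8 out of 31 bases
%GC = 8/31 × 100 = 25.81% ≈ 26%

26%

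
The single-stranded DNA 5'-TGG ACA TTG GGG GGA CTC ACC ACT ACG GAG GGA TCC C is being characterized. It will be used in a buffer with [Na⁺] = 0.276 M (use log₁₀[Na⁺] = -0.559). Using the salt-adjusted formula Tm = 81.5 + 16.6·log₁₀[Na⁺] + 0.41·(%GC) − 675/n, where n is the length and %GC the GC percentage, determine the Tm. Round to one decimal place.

Length n = 37. Base counts: A=8, C=10, G=13, T=6
G+C = 23, so %GC = 23/37 × 100 = 62.162%
Salt term: 16.6 × (-0.559) = -9.279
GC term: 0.41 × 62.162 = 25.486; length term: −675/37 = −18.243
Tm = 81.5 + (-9.279) + 25.486 − 18.243 = 79.464 → 79.5°C

79.5°C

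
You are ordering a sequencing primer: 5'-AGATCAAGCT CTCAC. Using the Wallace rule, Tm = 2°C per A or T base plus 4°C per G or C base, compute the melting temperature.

Scanning the sequence gives T=3, A=5, G=2, C=5.
So N_AT = 8 and N_GC = 7.
Tm = 2×8 + 4×7 = 44°C

44°C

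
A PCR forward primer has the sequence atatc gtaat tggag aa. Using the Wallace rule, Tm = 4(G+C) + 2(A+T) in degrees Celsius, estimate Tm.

44°C

A=7, G=4, T=5, C=1
AT pairs contribute 12, GC pairs contribute 5.
Tm = 2(12) + 4(5) = 24 + 20 = 44°C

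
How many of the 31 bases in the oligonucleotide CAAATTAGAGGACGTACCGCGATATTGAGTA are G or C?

Base counts: T=7, A=11, G=8, C=5
Total G or C: 8 + 5 = 13

13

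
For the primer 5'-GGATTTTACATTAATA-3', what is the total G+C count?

3

Base counts: G=2, T=7, C=1, A=6
Total G or C: 2 + 1 = 3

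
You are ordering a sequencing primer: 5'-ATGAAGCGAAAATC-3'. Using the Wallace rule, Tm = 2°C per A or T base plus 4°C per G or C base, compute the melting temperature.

Scanning the sequence gives A=7, G=3, T=2, C=2.
So N_AT = 9 and N_GC = 5.
Tm = 2×9 + 4×5 = 38°C

38°C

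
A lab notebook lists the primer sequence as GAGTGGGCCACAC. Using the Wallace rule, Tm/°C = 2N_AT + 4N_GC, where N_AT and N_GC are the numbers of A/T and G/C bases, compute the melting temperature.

Scanning the sequence gives A=3, T=1, G=5, C=4.
So N_AT = 4 and N_GC = 9.
Tm = 4·9 + 2·4 = 36 + 8 = 44°C

44°C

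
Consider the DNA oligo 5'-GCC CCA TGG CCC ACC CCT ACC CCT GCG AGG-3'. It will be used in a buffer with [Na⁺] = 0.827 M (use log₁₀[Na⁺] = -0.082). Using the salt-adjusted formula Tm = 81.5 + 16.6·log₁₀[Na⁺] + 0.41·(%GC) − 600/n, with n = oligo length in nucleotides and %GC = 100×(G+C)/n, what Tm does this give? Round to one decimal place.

91.6°C

Length n = 30. Base counts: G=7, T=3, A=4, C=16
G+C = 23, so %GC = 23/30 × 100 = 76.667%
Salt term: 16.6 × (-0.082) = -1.361
GC term: 0.41 × 76.667 = 31.433; length term: −600/30 = −20
Tm = 81.5 + (-1.361) + 31.433 − 20 = 91.572 → 91.6°C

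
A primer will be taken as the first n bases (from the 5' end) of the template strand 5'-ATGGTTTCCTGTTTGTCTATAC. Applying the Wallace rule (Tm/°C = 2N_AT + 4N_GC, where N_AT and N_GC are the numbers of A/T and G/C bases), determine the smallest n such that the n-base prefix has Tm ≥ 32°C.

n = 11

First 10 bases: ATGGTTTCCT → Tm = 28°C (< 32°C)
First 11 bases: ATGGTTTCCTG → Tm = 32°C (≥ 32°C)
Each additional base adds 2°C (A/T) or 4°C (G/C), so Tm is non-decreasing in n; n = 11 is the first length to reach 32°C.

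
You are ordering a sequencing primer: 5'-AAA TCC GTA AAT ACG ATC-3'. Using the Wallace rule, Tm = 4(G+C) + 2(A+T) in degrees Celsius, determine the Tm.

Base counts: A=8, C=4, T=4, G=2
So N_AT = 12 and N_GC = 6.
Tm = 2(12) + 4(6) = 24 + 24 = 48°C

48°C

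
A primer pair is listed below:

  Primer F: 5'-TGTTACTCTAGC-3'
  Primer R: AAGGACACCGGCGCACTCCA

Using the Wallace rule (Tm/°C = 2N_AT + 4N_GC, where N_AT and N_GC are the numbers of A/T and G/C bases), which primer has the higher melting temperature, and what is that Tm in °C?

Primer R, 66°C

Primer F: A+T=7, G+C=5 → Tm = 2(7)+4(5) = 34°C
Primer R: A+T=7, G+C=13 → Tm = 2(7)+4(13) = 66°C
34°C vs 66°C → primer R is higher.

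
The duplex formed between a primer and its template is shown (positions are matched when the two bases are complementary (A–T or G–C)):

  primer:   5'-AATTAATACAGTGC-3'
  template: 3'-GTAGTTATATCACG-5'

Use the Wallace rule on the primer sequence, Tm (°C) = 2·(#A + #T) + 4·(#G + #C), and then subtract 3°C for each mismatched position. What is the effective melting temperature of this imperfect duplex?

Primer base counts: A=6, T=4, G=2, C=2 → A+T=10, G+C=4
Perfect-match Tm = 2(10) + 4(4) = 20 + 16 = 36°C
Mismatches (positions where the bases are not complementary): 3 (at positions 1, 4, 9)
Effective Tm = 36 − 3×3 = 36 − 9 = 27°C

27°C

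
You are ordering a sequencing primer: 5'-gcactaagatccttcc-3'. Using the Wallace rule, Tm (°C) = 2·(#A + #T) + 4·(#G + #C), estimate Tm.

Counting bases: A=4, G=2, C=6, T=4
A+T = 8, G+C = 8
Tm = 4·8 + 2·8 = 32 + 16 = 48°C

48°C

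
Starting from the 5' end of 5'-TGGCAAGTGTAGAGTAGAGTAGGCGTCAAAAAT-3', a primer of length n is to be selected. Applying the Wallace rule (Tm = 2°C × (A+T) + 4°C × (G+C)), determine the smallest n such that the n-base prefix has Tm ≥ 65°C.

First 22 bases: TGGCAAGTGTAGAGTAGAGTAG → Tm = 64°C (< 65°C)
First 23 bases: TGGCAAGTGTAGAGTAGAGTAGG → Tm = 68°C (≥ 65°C)
Each additional base adds 2°C (A/T) or 4°C (G/C), so Tm is non-decreasing in n; n = 23 is the first length to reach 65°C.

n = 23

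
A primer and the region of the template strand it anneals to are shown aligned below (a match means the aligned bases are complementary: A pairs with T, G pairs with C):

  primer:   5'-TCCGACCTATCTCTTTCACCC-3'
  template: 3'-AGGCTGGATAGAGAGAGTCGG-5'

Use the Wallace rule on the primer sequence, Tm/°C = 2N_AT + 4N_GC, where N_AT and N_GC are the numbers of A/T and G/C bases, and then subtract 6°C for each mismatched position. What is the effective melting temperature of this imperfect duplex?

Primer base counts: A=3, T=7, G=1, C=10 → A+T=10, G+C=11
Perfect-match Tm = 2(10) + 4(11) = 20 + 44 = 64°C
Mismatches (positions where the bases are not complementary): 2 (at positions 15, 19)
Effective Tm = 64 − 2×6 = 64 − 12 = 52°C

52°C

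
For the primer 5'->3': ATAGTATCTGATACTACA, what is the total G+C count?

A=7, T=6, G=2, C=3
G+C = 2 + 3 = 5

5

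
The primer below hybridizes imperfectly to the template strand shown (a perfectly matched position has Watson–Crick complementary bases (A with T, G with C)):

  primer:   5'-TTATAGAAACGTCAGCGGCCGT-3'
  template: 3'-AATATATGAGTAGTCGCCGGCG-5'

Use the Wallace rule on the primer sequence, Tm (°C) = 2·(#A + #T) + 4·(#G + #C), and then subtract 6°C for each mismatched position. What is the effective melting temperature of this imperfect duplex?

36°C

Primer base counts: A=6, T=5, G=6, C=5 → A+T=11, G+C=11
Perfect-match Tm = 2(11) + 4(11) = 22 + 44 = 66°C
Mismatches (positions where the bases are not complementary): 5 (at positions 6, 8, 9, 11, 22)
Effective Tm = 66 − 5×6 = 66 − 30 = 36°C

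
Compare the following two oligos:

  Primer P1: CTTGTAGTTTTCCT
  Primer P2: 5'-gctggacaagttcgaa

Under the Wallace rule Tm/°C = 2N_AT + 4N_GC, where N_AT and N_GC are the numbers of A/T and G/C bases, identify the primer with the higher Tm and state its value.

Primer P2, 48°C

Primer P1: A+T=9, G+C=5 → Tm = 2(9)+4(5) = 38°C
Primer P2: A+T=8, G+C=8 → Tm = 2(8)+4(8) = 48°C
38°C vs 48°C → primer P2 is higher.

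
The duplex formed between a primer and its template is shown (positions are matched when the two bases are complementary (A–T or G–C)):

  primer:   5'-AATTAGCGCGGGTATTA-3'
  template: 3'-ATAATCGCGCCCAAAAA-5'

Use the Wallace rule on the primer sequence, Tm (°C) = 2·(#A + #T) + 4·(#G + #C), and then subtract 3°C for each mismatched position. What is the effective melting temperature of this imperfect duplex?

Primer base counts: A=5, T=5, G=5, C=2 → A+T=10, G+C=7
Perfect-match Tm = 2(10) + 4(7) = 20 + 28 = 48°C
Mismatches (positions where the bases are not complementary): 3 (at positions 1, 14, 17)
Effective Tm = 48 − 3×3 = 48 − 9 = 39°C

39°C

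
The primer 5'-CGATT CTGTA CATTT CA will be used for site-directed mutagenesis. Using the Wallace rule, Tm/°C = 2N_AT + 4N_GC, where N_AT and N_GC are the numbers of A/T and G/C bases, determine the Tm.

46°C

Counting bases: C=4, G=2, A=4, T=7
A+T = 11, G+C = 6
Tm = 4·6 + 2·11 = 24 + 22 = 46°C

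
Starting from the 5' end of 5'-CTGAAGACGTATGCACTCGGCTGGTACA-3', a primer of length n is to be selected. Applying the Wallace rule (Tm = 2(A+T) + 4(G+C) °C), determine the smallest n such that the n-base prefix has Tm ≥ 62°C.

n = 20

First 19 bases: CTGAAGACGTATGCACTCG → Tm = 58°C (< 62°C)
First 20 bases: CTGAAGACGTATGCACTCGG → Tm = 62°C (≥ 62°C)
Since every base adds ≥2°C, Tm only increases with n, so the threshold is first crossed at n = 20.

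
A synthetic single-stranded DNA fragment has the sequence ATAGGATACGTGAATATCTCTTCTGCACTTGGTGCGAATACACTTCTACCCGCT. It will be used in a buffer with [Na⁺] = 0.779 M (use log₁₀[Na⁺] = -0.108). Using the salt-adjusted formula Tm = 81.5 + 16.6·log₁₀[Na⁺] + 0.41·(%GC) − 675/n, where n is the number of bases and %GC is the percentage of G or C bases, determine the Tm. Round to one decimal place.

Length n = 54. C=14, A=13, T=17, G=10
G+C = 24, so %GC = 24/54 × 100 = 44.444%
Salt term: 16.6 × (-0.108) = -1.793
GC term: 0.41 × 44.444 = 18.222; length term: −675/54 = −12.5
Tm = 81.5 + (-1.793) + 18.222 − 12.5 = 85.429 → 85.4°C

85.4°C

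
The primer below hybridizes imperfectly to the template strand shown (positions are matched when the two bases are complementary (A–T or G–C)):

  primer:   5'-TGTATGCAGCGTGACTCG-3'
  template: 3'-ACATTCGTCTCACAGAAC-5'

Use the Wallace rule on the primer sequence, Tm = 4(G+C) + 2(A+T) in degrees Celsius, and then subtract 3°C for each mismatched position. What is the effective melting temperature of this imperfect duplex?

44°C

Primer base counts: A=3, T=5, G=6, C=4 → A+T=8, G+C=10
Perfect-match Tm = 2(8) + 4(10) = 16 + 40 = 56°C
Mismatches (positions where the bases are not complementary): 4 (at positions 5, 10, 14, 17)
Effective Tm = 56 − 4×3 = 56 − 12 = 44°C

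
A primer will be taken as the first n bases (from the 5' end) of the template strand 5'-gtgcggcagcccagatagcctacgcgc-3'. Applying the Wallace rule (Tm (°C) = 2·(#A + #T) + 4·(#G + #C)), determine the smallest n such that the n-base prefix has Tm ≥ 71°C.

First 21 bases: GTGCGGCAGCCCAGATAGCCT → Tm = 70°C (< 71°C)
First 22 bases: GTGCGGCAGCCCAGATAGCCTA → Tm = 72°C (≥ 71°C)
Since every base adds ≥2°C, Tm only increases with n, so the threshold is first crossed at n = 22.

n = 22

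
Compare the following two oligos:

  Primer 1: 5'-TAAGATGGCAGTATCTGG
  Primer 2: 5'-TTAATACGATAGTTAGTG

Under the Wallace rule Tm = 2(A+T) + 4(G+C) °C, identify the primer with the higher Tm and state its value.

Primer 1, 52°C

Primer 1: A+T=10, G+C=8 → Tm = 2(10)+4(8) = 52°C
Primer 2: A+T=13, G+C=5 → Tm = 2(13)+4(5) = 46°C
52°C vs 46°C → primer 1 is higher.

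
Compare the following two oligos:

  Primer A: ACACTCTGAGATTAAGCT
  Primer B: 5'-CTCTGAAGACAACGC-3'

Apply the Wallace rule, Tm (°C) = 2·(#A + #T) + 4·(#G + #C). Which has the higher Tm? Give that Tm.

Primer A, 50°C

Primer A: A+T=11, G+C=7 → Tm = 2(11)+4(7) = 50°C
Primer B: A+T=7, G+C=8 → Tm = 2(7)+4(8) = 46°C
50°C vs 46°C → primer A is higher.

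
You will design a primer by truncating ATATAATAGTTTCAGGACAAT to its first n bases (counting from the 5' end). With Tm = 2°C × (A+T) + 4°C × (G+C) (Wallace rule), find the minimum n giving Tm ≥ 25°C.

n = 12

First 11 bases: ATATAATAGTT → Tm = 24°C (< 25°C)
First 12 bases: ATATAATAGTTT → Tm = 26°C (≥ 25°C)
Each additional base adds 2°C (A/T) or 4°C (G/C), so Tm is non-decreasing in n; n = 12 is the first length to reach 25°C.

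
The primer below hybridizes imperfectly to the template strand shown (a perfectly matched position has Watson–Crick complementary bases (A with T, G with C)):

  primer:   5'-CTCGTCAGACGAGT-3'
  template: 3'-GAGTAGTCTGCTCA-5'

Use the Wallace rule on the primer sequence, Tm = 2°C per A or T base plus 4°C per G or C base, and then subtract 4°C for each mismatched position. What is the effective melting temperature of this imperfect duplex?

Primer base counts: A=3, T=3, G=4, C=4 → A+T=6, G+C=8
Perfect-match Tm = 2(6) + 4(8) = 12 + 32 = 44°C
Mismatches (positions where the bases are not complementary): 1 (at position 4)
Effective Tm = 44 − 1×4 = 44 − 4 = 40°C

40°C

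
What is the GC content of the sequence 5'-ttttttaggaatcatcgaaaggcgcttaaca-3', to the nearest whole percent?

Counting bases: C=5, G=6, A=10, T=10
G+C = 6 + 5 = 11 out of 31 bases
%GC = 11/31 × 100 = 35.48% ≈ 35%

35%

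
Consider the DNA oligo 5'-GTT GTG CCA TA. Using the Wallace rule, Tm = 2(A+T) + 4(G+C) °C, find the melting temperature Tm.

Counting bases: C=2, T=4, G=3, A=2
A+T = 6, G+C = 5
Tm = 2×6 + 4×5 = 32°C

32°C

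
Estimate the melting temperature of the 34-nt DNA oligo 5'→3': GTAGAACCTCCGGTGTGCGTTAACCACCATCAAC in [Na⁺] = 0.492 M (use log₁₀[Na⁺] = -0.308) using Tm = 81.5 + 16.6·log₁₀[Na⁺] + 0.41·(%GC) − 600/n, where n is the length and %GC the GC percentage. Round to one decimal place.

80.4°C

Length n = 34. C=11, G=7, A=9, T=7
G+C = 18, so %GC = 18/34 × 100 = 52.941%
Salt term: 16.6 × (-0.308) = -5.113
GC term: 0.41 × 52.941 = 21.706; length term: −600/34 = −17.647
Tm = 81.5 + (-5.113) + 21.706 − 17.647 = 80.446 → 80.4°C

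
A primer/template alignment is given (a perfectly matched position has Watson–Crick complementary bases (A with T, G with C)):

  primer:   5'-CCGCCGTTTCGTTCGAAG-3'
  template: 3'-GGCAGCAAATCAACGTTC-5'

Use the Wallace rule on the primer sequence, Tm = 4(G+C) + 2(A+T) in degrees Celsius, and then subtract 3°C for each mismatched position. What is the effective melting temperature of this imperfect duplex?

46°C

Primer base counts: A=2, T=5, G=5, C=6 → A+T=7, G+C=11
Perfect-match Tm = 2(7) + 4(11) = 14 + 44 = 58°C
Mismatches (positions where the bases are not complementary): 4 (at positions 4, 10, 14, 15)
Effective Tm = 58 − 4×3 = 58 − 12 = 46°C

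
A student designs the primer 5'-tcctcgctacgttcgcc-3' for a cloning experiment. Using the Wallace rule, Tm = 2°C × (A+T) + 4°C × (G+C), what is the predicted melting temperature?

A=1, G=3, T=5, C=8
AT pairs contribute 6, GC pairs contribute 11.
Tm = 4·11 + 2·6 = 44 + 12 = 56°C

56°C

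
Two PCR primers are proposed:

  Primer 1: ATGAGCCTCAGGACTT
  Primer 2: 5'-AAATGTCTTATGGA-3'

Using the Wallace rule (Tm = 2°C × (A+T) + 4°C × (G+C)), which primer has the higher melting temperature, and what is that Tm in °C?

Primer 1: A+T=8, G+C=8 → Tm = 2(8)+4(8) = 48°C
Primer 2: A+T=10, G+C=4 → Tm = 2(10)+4(4) = 36°C
48°C vs 36°C → primer 1 is higher.

Primer 1, 48°C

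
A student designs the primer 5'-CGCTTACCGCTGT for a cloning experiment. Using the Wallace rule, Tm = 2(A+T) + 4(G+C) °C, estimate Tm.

Scanning the sequence gives C=5, T=4, G=3, A=1.
A+T = 5, G+C = 8
Tm = 4·8 + 2·5 = 32 + 10 = 42°C

42°C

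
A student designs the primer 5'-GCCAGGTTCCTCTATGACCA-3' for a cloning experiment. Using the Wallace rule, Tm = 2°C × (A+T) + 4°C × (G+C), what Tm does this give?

Scanning the sequence gives T=5, G=4, A=4, C=7.
AT pairs contribute 9, GC pairs contribute 11.
Tm = 2(9) + 4(11) = 18 + 44 = 62°C

62°C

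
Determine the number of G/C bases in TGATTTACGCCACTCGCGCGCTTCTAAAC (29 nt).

Base counts: A=6, T=8, G=5, C=10
Total G or C: 5 + 10 = 15

15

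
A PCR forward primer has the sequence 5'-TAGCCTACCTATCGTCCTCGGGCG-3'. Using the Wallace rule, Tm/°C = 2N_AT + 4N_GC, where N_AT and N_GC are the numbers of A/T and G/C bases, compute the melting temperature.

78°C

Scanning the sequence gives C=9, G=6, T=6, A=3.
A+T = 9, G+C = 15
Tm = 2×9 + 4×15 = 78°C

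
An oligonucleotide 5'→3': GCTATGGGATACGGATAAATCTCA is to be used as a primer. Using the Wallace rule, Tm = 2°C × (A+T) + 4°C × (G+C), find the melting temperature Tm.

68°C

Counting bases: T=6, C=4, G=6, A=8
So N_AT = 14 and N_GC = 10.
Tm = 4·10 + 2·14 = 40 + 28 = 68°C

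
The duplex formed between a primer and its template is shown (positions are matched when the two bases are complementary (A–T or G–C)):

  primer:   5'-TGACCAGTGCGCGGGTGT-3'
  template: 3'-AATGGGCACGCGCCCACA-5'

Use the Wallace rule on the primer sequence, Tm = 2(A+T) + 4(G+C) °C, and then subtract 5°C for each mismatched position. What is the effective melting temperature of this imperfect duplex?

Primer base counts: A=2, T=4, G=8, C=4 → A+T=6, G+C=12
Perfect-match Tm = 2(6) + 4(12) = 12 + 48 = 60°C
Mismatches (positions where the bases are not complementary): 2 (at positions 2, 6)
Effective Tm = 60 − 2×5 = 60 − 10 = 50°C

50°C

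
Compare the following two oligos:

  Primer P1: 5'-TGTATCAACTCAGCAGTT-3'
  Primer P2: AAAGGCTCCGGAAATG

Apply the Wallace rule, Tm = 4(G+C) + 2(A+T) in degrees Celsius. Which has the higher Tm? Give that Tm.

Primer P1: A+T=11, G+C=7 → Tm = 2(11)+4(7) = 50°C
Primer P2: A+T=8, G+C=8 → Tm = 2(8)+4(8) = 48°C
50°C vs 48°C → primer P1 is higher.

Primer P1, 50°C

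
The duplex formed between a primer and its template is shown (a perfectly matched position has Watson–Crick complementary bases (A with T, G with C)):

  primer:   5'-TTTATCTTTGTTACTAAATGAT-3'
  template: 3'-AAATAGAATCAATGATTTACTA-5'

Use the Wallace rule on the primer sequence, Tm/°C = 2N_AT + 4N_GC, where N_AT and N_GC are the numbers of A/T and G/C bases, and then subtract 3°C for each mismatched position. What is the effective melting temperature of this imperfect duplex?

Primer base counts: A=6, T=12, G=2, C=2 → A+T=18, G+C=4
Perfect-match Tm = 2(18) + 4(4) = 36 + 16 = 52°C
Mismatches (positions where the bases are not complementary): 1 (at position 9)
Effective Tm = 52 − 1×3 = 52 − 3 = 49°C

49°C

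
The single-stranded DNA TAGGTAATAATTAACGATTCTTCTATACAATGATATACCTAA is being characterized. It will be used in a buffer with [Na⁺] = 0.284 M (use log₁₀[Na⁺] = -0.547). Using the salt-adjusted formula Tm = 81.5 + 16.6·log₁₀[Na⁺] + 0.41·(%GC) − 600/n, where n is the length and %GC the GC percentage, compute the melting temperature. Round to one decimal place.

67.9°C

Length n = 42. C=6, G=4, A=17, T=15
G+C = 10, so %GC = 10/42 × 100 = 23.81%
Salt term: 16.6 × (-0.547) = -9.08
GC term: 0.41 × 23.81 = 9.762; length term: −600/42 = −14.286
Tm = 81.5 + (-9.08) + 9.762 − 14.286 = 67.896 → 67.9°C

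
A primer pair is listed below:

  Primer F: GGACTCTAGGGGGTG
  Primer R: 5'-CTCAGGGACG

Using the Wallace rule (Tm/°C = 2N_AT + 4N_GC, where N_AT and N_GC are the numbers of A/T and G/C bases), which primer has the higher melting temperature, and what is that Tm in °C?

Primer F: A+T=5, G+C=10 → Tm = 2(5)+4(10) = 50°C
Primer R: A+T=3, G+C=7 → Tm = 2(3)+4(7) = 34°C
50°C vs 34°C → primer F is higher.

Primer F, 50°C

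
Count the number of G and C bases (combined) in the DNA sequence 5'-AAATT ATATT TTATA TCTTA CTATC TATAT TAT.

3

Base counts: A=12, T=18, G=0, C=3
Total G or C: 0 + 3 = 3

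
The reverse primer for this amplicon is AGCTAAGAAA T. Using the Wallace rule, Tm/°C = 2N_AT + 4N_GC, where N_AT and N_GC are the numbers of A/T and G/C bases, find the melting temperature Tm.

28°C

Scanning the sequence gives A=6, T=2, G=2, C=1.
AT pairs contribute 8, GC pairs contribute 3.
Tm = 4·3 + 2·8 = 12 + 16 = 28°C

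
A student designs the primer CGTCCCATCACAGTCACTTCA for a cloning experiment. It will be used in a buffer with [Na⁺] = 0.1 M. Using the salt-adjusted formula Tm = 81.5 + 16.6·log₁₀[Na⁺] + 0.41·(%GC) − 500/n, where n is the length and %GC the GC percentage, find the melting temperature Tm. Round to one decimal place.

62.6°C

Length n = 21. Base counts: A=5, C=9, T=5, G=2
G+C = 11, so %GC = 11/21 × 100 = 52.381%
Salt term: 16.6 × (-1) = -16.6
GC term: 0.41 × 52.381 = 21.476; length term: −500/21 = −23.81
Tm = 81.5 + (-16.6) + 21.476 − 23.81 = 62.566 → 62.6°C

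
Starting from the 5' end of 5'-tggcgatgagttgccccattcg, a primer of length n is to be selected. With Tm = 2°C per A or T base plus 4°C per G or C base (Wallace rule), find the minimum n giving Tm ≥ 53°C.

n = 17

First 16 bases: TGGCGATGAGTTGCCC → Tm = 52°C (< 53°C)
First 17 bases: TGGCGATGAGTTGCCCC → Tm = 56°C (≥ 53°C)
Since every base adds ≥2°C, Tm only increases with n, so the threshold is first crossed at n = 17.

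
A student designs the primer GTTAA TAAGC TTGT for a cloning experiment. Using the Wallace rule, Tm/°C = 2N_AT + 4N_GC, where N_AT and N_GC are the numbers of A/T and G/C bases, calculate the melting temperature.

Base counts: A=4, G=3, C=1, T=6
AT pairs contribute 10, GC pairs contribute 4.
Tm = 2×10 + 4×4 = 36°C

36°C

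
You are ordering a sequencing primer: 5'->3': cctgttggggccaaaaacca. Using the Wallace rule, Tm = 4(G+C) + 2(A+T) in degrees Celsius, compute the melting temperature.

62°C

Scanning the sequence gives C=6, G=5, A=6, T=3.
A+T = 9, G+C = 11
Tm = 2×9 + 4×11 = 62°C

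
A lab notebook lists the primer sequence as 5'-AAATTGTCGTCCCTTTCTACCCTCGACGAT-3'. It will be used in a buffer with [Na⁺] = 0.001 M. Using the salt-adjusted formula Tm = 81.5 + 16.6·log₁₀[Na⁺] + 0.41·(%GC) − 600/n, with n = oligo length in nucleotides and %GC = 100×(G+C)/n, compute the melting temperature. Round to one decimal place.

Length n = 30. Base counts: C=10, T=10, A=6, G=4
G+C = 14, so %GC = 14/30 × 100 = 46.667%
Salt term: 16.6 × (-3) = -49.8
GC term: 0.41 × 46.667 = 19.133; length term: −600/30 = −20
Tm = 81.5 + (-49.8) + 19.133 − 20 = 30.833 → 30.8°C

30.8°C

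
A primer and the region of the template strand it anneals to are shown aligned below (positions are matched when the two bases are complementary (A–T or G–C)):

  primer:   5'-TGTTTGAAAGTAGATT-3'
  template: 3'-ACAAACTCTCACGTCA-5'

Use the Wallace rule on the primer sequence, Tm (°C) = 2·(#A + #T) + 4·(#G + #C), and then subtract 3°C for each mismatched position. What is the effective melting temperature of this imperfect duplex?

28°C

Primer base counts: A=5, T=7, G=4, C=0 → A+T=12, G+C=4
Perfect-match Tm = 2(12) + 4(4) = 24 + 16 = 40°C
Mismatches (positions where the bases are not complementary): 4 (at positions 8, 12, 13, 15)
Effective Tm = 40 − 4×3 = 40 − 12 = 28°C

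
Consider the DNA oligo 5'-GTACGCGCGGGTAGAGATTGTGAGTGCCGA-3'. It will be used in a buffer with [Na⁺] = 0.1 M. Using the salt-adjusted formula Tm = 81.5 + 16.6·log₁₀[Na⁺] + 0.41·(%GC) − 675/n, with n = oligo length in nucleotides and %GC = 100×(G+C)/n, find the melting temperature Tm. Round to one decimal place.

Length n = 30. Counting bases: T=6, C=5, A=6, G=13
G+C = 18, so %GC = 18/30 × 100 = 60%
Salt term: 16.6 × (-1) = -16.6
GC term: 0.41 × 60 = 24.6; length term: −675/30 = −22.5
Tm = 81.5 + (-16.6) + 24.6 − 22.5 = 67 → 67.0°C

67.0°C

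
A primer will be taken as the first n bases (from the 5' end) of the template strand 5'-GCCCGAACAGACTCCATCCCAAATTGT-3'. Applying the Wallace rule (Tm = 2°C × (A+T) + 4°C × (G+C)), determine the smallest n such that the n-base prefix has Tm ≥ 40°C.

n = 12

First 11 bases: GCCCGAACAGA → Tm = 36°C (< 40°C)
First 12 bases: GCCCGAACAGAC → Tm = 40°C (≥ 40°C)
Each additional base adds 2°C (A/T) or 4°C (G/C), so Tm is non-decreasing in n; n = 12 is the first length to reach 40°C.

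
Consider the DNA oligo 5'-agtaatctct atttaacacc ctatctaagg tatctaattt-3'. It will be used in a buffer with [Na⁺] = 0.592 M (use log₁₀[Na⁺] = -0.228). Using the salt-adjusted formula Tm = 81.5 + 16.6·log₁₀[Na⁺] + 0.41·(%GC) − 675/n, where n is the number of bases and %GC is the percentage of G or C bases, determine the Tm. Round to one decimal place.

72.1°C

Length n = 40. Scanning the sequence gives T=16, C=8, A=13, G=3.
G+C = 11, so %GC = 11/40 × 100 = 27.5%
Salt term: 16.6 × (-0.228) = -3.785
GC term: 0.41 × 27.5 = 11.275; length term: −675/40 = −16.875
Tm = 81.5 + (-3.785) + 11.275 − 16.875 = 72.115 → 72.1°C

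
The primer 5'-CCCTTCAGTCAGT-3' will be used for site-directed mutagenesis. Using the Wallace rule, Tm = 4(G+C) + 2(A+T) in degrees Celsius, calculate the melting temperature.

40°C

T=4, C=5, G=2, A=2
AT pairs contribute 6, GC pairs contribute 7.
Tm = 2(6) + 4(7) = 12 + 28 = 40°C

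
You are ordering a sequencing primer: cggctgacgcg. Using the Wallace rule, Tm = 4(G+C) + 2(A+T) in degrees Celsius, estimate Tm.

Counting bases: A=1, G=5, C=4, T=1
AT pairs contribute 2, GC pairs contribute 9.
Tm = 4·9 + 2·2 = 36 + 4 = 40°C

40°C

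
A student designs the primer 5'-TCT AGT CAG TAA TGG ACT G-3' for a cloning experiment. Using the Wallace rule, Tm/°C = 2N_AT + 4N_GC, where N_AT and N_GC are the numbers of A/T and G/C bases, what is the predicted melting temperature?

54°C

Scanning the sequence gives C=3, T=6, A=5, G=5.
So N_AT = 11 and N_GC = 8.
Tm = 2×11 + 4×8 = 54°C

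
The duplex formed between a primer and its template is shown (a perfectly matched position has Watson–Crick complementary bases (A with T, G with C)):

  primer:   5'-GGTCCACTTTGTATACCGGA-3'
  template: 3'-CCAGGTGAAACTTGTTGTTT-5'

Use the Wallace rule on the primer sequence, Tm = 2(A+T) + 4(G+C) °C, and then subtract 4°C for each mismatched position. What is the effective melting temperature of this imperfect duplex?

40°C

Primer base counts: A=4, T=6, G=5, C=5 → A+T=10, G+C=10
Perfect-match Tm = 2(10) + 4(10) = 20 + 40 = 60°C
Mismatches (positions where the bases are not complementary): 5 (at positions 12, 14, 16, 18, 19)
Effective Tm = 60 − 5×4 = 60 − 20 = 40°C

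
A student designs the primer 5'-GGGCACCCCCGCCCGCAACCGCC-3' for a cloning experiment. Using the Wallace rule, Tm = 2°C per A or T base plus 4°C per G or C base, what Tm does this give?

86°C

Scanning the sequence gives G=6, T=0, A=3, C=14.
AT pairs contribute 3, GC pairs contribute 20.
Tm = 2(3) + 4(20) = 6 + 80 = 86°C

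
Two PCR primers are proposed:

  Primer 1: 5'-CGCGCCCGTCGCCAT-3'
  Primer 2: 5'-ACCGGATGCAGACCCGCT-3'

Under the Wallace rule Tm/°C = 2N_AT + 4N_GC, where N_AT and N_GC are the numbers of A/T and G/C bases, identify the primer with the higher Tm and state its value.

Primer 2, 60°C

Primer 1: A+T=3, G+C=12 → Tm = 2(3)+4(12) = 54°C
Primer 2: A+T=6, G+C=12 → Tm = 2(6)+4(12) = 60°C
54°C vs 60°C → primer 2 is higher.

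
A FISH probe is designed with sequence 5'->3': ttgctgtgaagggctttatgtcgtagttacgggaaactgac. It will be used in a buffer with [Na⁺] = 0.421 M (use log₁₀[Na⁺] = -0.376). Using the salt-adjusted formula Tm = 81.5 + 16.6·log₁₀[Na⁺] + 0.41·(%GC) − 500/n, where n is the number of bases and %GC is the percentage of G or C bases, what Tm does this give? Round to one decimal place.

Length n = 41. A=9, C=6, G=13, T=13
G+C = 19, so %GC = 19/41 × 100 = 46.341%
Salt term: 16.6 × (-0.376) = -6.242
GC term: 0.41 × 46.341 = 19; length term: −500/41 = −12.195
Tm = 81.5 + (-6.242) + 19 − 12.195 = 82.063 → 82.1°C

82.1°C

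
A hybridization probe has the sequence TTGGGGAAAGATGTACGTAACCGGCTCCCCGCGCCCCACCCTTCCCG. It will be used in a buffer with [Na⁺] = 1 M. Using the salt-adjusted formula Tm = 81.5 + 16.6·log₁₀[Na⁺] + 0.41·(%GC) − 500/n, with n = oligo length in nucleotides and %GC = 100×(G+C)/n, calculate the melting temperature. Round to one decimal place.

97.9°C

Length n = 47. Base counts: T=8, A=8, C=19, G=12
G+C = 31, so %GC = 31/47 × 100 = 65.957%
Salt term: 16.6 × (0) = 0
GC term: 0.41 × 65.957 = 27.042; length term: −500/47 = −10.638
Tm = 81.5 + (0) + 27.042 − 10.638 = 97.904 → 97.9°C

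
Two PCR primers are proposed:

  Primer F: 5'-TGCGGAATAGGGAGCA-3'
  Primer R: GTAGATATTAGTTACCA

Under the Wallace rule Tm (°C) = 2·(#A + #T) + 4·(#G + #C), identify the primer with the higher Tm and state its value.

Primer F: A+T=7, G+C=9 → Tm = 2(7)+4(9) = 50°C
Primer R: A+T=12, G+C=5 → Tm = 2(12)+4(5) = 44°C
50°C vs 44°C → primer F is higher.

Primer F, 50°C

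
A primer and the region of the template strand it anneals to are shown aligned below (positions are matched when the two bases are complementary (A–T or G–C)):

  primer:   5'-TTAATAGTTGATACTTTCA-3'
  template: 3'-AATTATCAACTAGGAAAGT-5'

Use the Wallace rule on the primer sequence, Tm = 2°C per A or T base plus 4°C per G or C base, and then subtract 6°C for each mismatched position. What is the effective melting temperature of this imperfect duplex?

Primer base counts: A=6, T=9, G=2, C=2 → A+T=15, G+C=4
Perfect-match Tm = 2(15) + 4(4) = 30 + 16 = 46°C
Mismatches (positions where the bases are not complementary): 1 (at position 13)
Effective Tm = 46 − 1×6 = 46 − 6 = 40°C

40°C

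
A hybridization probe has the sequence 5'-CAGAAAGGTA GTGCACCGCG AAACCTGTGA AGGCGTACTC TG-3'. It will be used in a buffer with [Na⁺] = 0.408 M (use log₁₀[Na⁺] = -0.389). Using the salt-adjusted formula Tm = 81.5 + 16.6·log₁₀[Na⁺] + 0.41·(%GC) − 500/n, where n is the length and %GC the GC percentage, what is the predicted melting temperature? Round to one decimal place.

85.6°C

Length n = 42. G=13, C=10, A=12, T=7
G+C = 23, so %GC = 23/42 × 100 = 54.762%
Salt term: 16.6 × (-0.389) = -6.457
GC term: 0.41 × 54.762 = 22.452; length term: −500/42 = −11.905
Tm = 81.5 + (-6.457) + 22.452 − 11.905 = 85.59 → 85.6°C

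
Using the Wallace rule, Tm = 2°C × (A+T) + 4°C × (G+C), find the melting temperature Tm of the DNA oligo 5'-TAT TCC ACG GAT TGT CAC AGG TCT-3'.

Scanning the sequence gives A=5, T=8, G=5, C=6.
So N_AT = 13 and N_GC = 11.
Tm = 2(13) + 4(11) = 26 + 44 = 70°C

70°C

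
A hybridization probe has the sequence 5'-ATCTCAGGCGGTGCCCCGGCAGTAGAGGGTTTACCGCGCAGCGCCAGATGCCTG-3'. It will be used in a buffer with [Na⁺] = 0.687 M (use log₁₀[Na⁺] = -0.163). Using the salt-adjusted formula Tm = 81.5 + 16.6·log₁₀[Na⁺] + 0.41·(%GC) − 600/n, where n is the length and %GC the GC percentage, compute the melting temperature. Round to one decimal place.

Length n = 54. Base counts: A=9, G=19, T=9, C=17
G+C = 36, so %GC = 36/54 × 100 = 66.667%
Salt term: 16.6 × (-0.163) = -2.706
GC term: 0.41 × 66.667 = 27.333; length term: −600/54 = −11.111
Tm = 81.5 + (-2.706) + 27.333 − 11.111 = 95.016 → 95.0°C

95.0°C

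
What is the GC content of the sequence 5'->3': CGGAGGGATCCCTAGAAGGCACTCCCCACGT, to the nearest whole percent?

65%

Counting bases: T=4, C=11, A=7, G=9
G+C = 9 + 11 = 20 out of 31 bases
%GC = 20/31 × 100 = 64.52% ≈ 65%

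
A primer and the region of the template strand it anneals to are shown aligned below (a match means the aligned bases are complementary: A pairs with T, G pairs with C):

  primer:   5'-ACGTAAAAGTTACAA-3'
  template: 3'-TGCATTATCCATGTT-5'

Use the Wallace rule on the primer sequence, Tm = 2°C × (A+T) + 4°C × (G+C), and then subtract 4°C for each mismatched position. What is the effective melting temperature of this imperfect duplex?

Primer base counts: A=8, T=3, G=2, C=2 → A+T=11, G+C=4
Perfect-match Tm = 2(11) + 4(4) = 22 + 16 = 38°C
Mismatches (positions where the bases are not complementary): 2 (at positions 7, 10)
Effective Tm = 38 − 2×4 = 38 − 8 = 30°C

30°C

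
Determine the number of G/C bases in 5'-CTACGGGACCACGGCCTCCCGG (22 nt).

A=3, T=2, C=10, G=7
Total G or C: 7 + 10 = 17

17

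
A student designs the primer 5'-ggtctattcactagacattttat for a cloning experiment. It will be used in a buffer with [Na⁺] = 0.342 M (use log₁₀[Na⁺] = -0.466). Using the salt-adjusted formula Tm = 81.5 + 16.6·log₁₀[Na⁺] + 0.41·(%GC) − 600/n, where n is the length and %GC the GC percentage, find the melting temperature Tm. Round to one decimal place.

60.2°C

Length n = 23. Counting bases: C=4, T=10, G=3, A=6
G+C = 7, so %GC = 7/23 × 100 = 30.435%
Salt term: 16.6 × (-0.466) = -7.736
GC term: 0.41 × 30.435 = 12.478; length term: −600/23 = −26.087
Tm = 81.5 + (-7.736) + 12.478 − 26.087 = 60.155 → 60.2°C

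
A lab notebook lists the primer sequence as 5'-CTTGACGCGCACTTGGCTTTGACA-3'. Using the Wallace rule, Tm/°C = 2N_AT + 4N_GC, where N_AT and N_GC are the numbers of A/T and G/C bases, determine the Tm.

Scanning the sequence gives A=4, T=7, C=7, G=6.
AT pairs contribute 11, GC pairs contribute 13.
Tm = 2×11 + 4×13 = 74°C

74°C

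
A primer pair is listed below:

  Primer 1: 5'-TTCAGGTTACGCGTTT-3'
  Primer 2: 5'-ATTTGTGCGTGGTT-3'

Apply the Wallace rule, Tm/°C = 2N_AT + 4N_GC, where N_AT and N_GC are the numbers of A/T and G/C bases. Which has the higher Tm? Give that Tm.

Primer 1: A+T=9, G+C=7 → Tm = 2(9)+4(7) = 46°C
Primer 2: A+T=8, G+C=6 → Tm = 2(8)+4(6) = 40°C
46°C vs 40°C → primer 1 is higher.

Primer 1, 46°C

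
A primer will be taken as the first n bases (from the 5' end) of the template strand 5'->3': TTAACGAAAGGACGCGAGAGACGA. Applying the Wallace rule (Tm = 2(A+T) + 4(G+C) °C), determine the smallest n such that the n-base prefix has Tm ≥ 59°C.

n = 20

First 19 bases: TTAACGAAAGGACGCGAGA → Tm = 56°C (< 59°C)
First 20 bases: TTAACGAAAGGACGCGAGAG → Tm = 60°C (≥ 59°C)
Since every base adds ≥2°C, Tm only increases with n, so the threshold is first crossed at n = 20.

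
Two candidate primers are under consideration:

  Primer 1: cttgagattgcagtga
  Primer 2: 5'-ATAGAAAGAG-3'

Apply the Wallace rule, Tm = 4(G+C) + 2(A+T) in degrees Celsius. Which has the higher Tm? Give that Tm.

Primer 1, 46°C

Primer 1: A+T=9, G+C=7 → Tm = 2(9)+4(7) = 46°C
Primer 2: A+T=7, G+C=3 → Tm = 2(7)+4(3) = 26°C
46°C vs 26°C → primer 1 is higher.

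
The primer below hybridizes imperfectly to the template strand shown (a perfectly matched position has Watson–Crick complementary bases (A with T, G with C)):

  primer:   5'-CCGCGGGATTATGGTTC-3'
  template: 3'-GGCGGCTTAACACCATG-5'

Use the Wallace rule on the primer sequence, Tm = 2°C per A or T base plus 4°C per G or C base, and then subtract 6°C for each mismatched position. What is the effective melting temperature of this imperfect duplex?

Primer base counts: A=2, T=5, G=6, C=4 → A+T=7, G+C=10
Perfect-match Tm = 2(7) + 4(10) = 14 + 40 = 54°C
Mismatches (positions where the bases are not complementary): 4 (at positions 5, 7, 11, 16)
Effective Tm = 54 − 4×6 = 54 − 24 = 30°C

30°C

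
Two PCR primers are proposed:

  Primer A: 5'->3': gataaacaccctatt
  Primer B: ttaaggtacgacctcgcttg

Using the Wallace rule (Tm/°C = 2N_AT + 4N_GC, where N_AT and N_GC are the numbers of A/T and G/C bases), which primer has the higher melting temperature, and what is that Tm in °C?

Primer A: A+T=10, G+C=5 → Tm = 2(10)+4(5) = 40°C
Primer B: A+T=10, G+C=10 → Tm = 2(10)+4(10) = 60°C
40°C vs 60°C → primer B is higher.

Primer B, 60°C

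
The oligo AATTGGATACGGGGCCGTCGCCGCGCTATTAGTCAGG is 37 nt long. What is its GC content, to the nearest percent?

59%

Counting bases: A=7, G=13, T=8, C=9
G+C = 13 + 9 = 22 out of 37 bases
%GC = 22/37 × 100 = 59.46% ≈ 59%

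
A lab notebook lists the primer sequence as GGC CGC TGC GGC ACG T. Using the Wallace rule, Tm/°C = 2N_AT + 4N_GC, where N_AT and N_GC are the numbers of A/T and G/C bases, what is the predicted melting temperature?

58°C

Scanning the sequence gives A=1, T=2, G=7, C=6.
A+T = 3, G+C = 13
Tm = 2×3 + 4×13 = 58°C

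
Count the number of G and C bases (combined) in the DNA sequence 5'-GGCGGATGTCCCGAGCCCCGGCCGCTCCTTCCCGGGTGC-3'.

A=2, C=17, G=14, T=6
G+C = 14 + 17 = 31

31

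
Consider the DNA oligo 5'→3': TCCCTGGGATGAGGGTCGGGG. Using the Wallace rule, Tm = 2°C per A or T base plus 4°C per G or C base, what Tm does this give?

A=2, C=4, T=4, G=11
AT pairs contribute 6, GC pairs contribute 15.
Tm = 2(6) + 4(15) = 12 + 60 = 72°C

72°C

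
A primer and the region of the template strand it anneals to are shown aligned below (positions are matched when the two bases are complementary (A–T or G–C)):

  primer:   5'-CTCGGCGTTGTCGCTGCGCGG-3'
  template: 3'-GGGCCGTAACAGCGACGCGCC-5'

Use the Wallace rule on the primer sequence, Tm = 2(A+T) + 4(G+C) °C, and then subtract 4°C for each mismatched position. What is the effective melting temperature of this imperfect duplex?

66°C

Primer base counts: A=0, T=5, G=9, C=7 → A+T=5, G+C=16
Perfect-match Tm = 2(5) + 4(16) = 10 + 64 = 74°C
Mismatches (positions where the bases are not complementary): 2 (at positions 2, 7)
Effective Tm = 74 − 2×4 = 74 − 8 = 66°C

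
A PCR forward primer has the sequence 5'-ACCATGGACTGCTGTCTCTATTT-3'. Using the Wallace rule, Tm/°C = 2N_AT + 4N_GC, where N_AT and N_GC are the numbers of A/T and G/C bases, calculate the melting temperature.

66°C

Base counts: C=6, T=9, A=4, G=4
AT pairs contribute 13, GC pairs contribute 10.
Tm = 2×13 + 4×10 = 66°C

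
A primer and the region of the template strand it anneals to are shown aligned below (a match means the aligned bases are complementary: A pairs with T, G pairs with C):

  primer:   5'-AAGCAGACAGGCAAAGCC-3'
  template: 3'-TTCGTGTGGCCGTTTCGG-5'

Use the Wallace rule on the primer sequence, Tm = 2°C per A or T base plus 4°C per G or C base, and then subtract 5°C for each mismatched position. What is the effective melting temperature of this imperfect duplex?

Primer base counts: A=8, T=0, G=5, C=5 → A+T=8, G+C=10
Perfect-match Tm = 2(8) + 4(10) = 16 + 40 = 56°C
Mismatches (positions where the bases are not complementary): 2 (at positions 6, 9)
Effective Tm = 56 − 2×5 = 56 − 10 = 46°C

46°C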